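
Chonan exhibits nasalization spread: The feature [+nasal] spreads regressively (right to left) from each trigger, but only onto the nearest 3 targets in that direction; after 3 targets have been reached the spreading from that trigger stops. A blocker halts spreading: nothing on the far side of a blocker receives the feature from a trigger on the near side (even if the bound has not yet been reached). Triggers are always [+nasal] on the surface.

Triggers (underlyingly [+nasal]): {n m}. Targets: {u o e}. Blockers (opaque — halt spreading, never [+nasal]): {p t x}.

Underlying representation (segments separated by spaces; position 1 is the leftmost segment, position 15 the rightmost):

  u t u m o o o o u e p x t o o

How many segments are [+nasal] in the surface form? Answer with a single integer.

2

From /m/ at 4 leftward: 3 /u/ → [+nasal]; 2 /t/ blocks.
Targets with no active source: positions 1 5 6 7 8 9 10 14 15 stay [-nasal].
[+nasal] positions on the surface: 3 4.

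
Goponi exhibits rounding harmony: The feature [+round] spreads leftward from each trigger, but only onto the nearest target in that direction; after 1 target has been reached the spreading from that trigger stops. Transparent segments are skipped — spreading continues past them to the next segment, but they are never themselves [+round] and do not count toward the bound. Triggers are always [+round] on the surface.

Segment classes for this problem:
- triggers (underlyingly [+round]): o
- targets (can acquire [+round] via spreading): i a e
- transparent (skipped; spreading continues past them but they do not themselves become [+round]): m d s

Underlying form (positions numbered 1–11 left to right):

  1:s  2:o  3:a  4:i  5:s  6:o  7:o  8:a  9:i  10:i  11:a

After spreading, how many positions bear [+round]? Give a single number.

From /o/ at 2 leftward: 1 /s/ transparent; word edge.
From /o/ at 6 leftward: 5 /s/ transparent; 4 /i/ → [+round]; bound reached.
From /o/ at 7 leftward: 6 /o/ is itself a trigger — this domain ends here.
Targets with no active source: positions 3 8 9 10 11 stay [-round].
[+round] positions on the surface: 2 4 6 7.

4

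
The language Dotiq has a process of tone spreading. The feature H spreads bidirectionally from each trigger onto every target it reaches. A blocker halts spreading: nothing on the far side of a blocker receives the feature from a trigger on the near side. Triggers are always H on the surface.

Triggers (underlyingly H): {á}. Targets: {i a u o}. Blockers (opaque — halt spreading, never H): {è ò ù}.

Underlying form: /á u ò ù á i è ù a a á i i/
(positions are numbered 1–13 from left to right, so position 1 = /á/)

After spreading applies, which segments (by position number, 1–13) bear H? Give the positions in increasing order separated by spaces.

1 2 5 6 9 10 11 12 13

From /á/ at 1 rightward: 2 /u/ → H; 3 /ò/ blocks.
From /á/ at 1 leftward: word edge.
From /á/ at 5 rightward: 6 /i/ → H; 7 /è/ blocks.
From /á/ at 5 leftward: 4 /ù/ blocks.
From /á/ at 11 rightward: 12 /i/ → H; 13 /i/ → H; word edge.
From /á/ at 11 leftward: 10 /a/ → H; 9 /a/ → H; 8 /ù/ blocks.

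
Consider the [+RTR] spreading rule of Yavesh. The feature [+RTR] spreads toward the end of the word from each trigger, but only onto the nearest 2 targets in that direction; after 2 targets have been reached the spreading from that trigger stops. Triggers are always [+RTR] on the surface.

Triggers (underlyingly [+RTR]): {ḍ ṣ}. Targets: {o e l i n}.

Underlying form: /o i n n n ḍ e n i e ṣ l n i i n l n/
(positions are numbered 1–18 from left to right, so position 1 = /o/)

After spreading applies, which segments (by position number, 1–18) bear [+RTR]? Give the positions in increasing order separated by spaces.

From /ḍ/ at 6 rightward: 7 /e/ → [+RTR]; 8 /n/ → [+RTR]; bound reached.
From /ṣ/ at 11 rightward: 12 /l/ → [+RTR]; 13 /n/ → [+RTR]; bound reached.
Targets with no active source: positions 1 2 3 4 5 9 10 14 15 16 17 18 stay [-emphatic].

6 7 8 11 12 13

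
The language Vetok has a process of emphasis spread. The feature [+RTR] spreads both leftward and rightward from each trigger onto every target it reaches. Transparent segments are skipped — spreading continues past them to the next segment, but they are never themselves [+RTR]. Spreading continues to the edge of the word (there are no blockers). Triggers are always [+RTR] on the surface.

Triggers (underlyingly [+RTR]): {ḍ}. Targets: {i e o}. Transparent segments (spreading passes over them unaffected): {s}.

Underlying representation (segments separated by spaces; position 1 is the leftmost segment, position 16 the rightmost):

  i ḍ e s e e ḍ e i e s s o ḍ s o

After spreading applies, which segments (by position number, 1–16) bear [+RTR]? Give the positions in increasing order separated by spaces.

1 2 3 5 6 7 8 9 10 13 14 16

From /ḍ/ at 2 rightward: 3 /e/ → [+RTR]; 4 /s/ transparent; 5 /e/ → [+RTR]; 6 /e/ → [+RTR]; 7 /ḍ/ is itself a trigger — this domain ends here.
From /ḍ/ at 2 leftward: 1 /i/ → [+RTR]; word edge.
From /ḍ/ at 7 rightward: 8 /e/ → [+RTR]; 9 /i/ → [+RTR]; 10 /e/ → [+RTR]; 11 /s/ transparent; 12 /s/ transparent; 13 /o/ → [+RTR]; 14 /ḍ/ is itself a trigger — this domain ends here.
From /ḍ/ at 7 leftward: 6 /e/ → [+RTR]; 5 /e/ → [+RTR]; 4 /s/ transparent; 3 /e/ → [+RTR]; 2 /ḍ/ is itself a trigger — this domain ends here.
From /ḍ/ at 14 rightward: 15 /s/ transparent; 16 /o/ → [+RTR]; word edge.
From /ḍ/ at 14 leftward: 13 /o/ → [+RTR]; 12 /s/ transparent; 11 /s/ transparent; 10 /e/ → [+RTR]; 9 /i/ → [+RTR]; 8 /e/ → [+RTR]; 7 /ḍ/ is itself a trigger — this domain ends here.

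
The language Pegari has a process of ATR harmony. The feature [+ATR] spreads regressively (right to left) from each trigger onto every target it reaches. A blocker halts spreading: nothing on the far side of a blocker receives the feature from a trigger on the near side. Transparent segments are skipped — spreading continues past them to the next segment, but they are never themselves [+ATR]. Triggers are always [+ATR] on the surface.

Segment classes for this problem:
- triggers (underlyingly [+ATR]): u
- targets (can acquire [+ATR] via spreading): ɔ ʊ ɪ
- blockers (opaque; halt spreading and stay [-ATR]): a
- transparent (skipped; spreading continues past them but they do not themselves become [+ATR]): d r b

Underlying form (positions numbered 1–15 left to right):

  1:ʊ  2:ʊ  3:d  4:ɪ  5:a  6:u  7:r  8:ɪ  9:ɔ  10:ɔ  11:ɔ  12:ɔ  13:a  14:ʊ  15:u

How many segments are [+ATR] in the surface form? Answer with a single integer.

From /u/ at 6 leftward: 5 /a/ blocks.
From /u/ at 15 leftward: 14 /ʊ/ → [+ATR]; 13 /a/ blocks.
Targets with no active source: positions 1 2 4 8 9 10 11 12 stay [-ATR].
[+ATR] positions on the surface: 6 14 15.

3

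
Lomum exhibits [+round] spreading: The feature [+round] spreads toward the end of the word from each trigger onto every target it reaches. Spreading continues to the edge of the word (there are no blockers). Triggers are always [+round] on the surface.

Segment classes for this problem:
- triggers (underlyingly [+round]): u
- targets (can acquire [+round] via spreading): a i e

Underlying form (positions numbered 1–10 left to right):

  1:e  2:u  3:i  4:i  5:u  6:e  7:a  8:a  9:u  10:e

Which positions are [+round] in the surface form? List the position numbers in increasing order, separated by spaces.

2 3 4 5 6 7 8 9 10

From /u/ at 2 rightward: 3 /i/ → [+round]; 4 /i/ → [+round]; 5 /u/ is itself a trigger — this domain ends here.
From /u/ at 5 rightward: 6 /e/ → [+round]; 7 /a/ → [+round]; 8 /a/ → [+round]; 9 /u/ is itself a trigger — this domain ends here.
From /u/ at 9 rightward: 10 /e/ → [+round]; word edge.
Target with no active source: position 1 stays [-round].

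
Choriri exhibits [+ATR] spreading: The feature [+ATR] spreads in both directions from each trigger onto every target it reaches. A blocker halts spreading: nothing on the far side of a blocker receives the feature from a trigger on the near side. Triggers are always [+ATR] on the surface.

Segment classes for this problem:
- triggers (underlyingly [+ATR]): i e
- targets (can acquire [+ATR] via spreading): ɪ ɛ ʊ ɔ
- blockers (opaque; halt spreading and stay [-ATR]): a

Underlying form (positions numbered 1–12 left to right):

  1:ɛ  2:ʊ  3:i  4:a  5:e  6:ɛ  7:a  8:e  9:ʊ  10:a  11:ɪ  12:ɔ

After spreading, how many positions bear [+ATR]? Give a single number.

7

From /i/ at 3 rightward: 4 /a/ blocks.
From /i/ at 3 leftward: 2 /ʊ/ → [+ATR]; 1 /ɛ/ → [+ATR]; word edge.
From /e/ at 5 rightward: 6 /ɛ/ → [+ATR]; 7 /a/ blocks.
From /e/ at 5 leftward: 4 /a/ blocks.
From /e/ at 8 rightward: 9 /ʊ/ → [+ATR]; 10 /a/ blocks.
From /e/ at 8 leftward: 7 /a/ blocks.
Targets with no active source: positions 11 12 stay [-ATR].
[+ATR] positions on the surface: 1 2 3 5 6 8 9.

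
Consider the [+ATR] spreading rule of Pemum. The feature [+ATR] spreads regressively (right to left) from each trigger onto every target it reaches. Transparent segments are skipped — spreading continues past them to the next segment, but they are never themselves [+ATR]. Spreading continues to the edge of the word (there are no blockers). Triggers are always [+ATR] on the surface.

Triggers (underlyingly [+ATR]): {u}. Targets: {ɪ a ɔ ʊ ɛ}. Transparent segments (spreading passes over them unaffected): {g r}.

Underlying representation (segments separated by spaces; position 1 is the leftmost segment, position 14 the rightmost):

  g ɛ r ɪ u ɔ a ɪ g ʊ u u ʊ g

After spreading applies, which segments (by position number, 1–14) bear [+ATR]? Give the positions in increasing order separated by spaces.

From /u/ at 5 leftward: 4 /ɪ/ → [+ATR]; 3 /r/ transparent; 2 /ɛ/ → [+ATR]; 1 /g/ transparent; word edge.
From /u/ at 11 leftward: 10 /ʊ/ → [+ATR]; 9 /g/ transparent; 8 /ɪ/ → [+ATR]; 7 /a/ → [+ATR]; 6 /ɔ/ → [+ATR]; 5 /u/ is itself a trigger — this domain ends here.
From /u/ at 12 leftward: 11 /u/ is itself a trigger — this domain ends here.
Target with no active source: position 13 stays [-ATR].

2 4 5 6 7 8 10 11 12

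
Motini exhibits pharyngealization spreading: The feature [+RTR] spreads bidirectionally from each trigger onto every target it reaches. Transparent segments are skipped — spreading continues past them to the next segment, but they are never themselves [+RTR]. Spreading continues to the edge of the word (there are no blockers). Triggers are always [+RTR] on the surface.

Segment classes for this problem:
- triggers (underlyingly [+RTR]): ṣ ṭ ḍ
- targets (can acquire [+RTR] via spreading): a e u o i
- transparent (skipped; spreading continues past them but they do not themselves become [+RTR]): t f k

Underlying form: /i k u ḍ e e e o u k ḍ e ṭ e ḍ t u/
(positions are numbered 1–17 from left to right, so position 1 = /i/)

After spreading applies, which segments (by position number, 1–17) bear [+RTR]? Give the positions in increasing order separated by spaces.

From /ḍ/ at 4 rightward: 5 /e/ → [+RTR]; 6 /e/ → [+RTR]; 7 /e/ → [+RTR]; 8 /o/ → [+RTR]; 9 /u/ → [+RTR]; 10 /k/ transparent; 11 /ḍ/ is itself a trigger — this domain ends here.
From /ḍ/ at 4 leftward: 3 /u/ → [+RTR]; 2 /k/ transparent; 1 /i/ → [+RTR]; word edge.
From /ḍ/ at 11 rightward: 12 /e/ → [+RTR]; 13 /ṭ/ is itself a trigger — this domain ends here.
From /ḍ/ at 11 leftward: 10 /k/ transparent; 9 /u/ → [+RTR]; 8 /o/ → [+RTR]; 7 /e/ → [+RTR]; 6 /e/ → [+RTR]; 5 /e/ → [+RTR]; 4 /ḍ/ is itself a trigger — this domain ends here.
From /ṭ/ at 13 rightward: 14 /e/ → [+RTR]; 15 /ḍ/ is itself a trigger — this domain ends here.
From /ṭ/ at 13 leftward: 12 /e/ → [+RTR]; 11 /ḍ/ is itself a trigger — this domain ends here.
From /ḍ/ at 15 rightward: 16 /t/ transparent; 17 /u/ → [+RTR]; word edge.
From /ḍ/ at 15 leftward: 14 /e/ → [+RTR]; 13 /ṭ/ is itself a trigger — this domain ends here.

1 3 4 5 6 7 8 9 11 12 13 14 15 17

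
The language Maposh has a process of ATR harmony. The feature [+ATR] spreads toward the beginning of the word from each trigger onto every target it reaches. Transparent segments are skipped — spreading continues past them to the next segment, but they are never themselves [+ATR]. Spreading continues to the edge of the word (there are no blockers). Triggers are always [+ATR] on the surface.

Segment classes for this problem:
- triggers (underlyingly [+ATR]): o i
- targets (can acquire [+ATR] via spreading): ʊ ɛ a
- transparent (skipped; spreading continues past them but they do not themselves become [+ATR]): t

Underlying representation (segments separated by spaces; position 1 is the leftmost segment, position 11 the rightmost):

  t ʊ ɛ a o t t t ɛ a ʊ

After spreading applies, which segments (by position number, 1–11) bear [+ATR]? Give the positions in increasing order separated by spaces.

From /o/ at 5 leftward: 4 /a/ → [+ATR]; 3 /ɛ/ → [+ATR]; 2 /ʊ/ → [+ATR]; 1 /t/ transparent; word edge.
Targets with no active source: positions 9 10 11 stay [-ATR].

2 3 4 5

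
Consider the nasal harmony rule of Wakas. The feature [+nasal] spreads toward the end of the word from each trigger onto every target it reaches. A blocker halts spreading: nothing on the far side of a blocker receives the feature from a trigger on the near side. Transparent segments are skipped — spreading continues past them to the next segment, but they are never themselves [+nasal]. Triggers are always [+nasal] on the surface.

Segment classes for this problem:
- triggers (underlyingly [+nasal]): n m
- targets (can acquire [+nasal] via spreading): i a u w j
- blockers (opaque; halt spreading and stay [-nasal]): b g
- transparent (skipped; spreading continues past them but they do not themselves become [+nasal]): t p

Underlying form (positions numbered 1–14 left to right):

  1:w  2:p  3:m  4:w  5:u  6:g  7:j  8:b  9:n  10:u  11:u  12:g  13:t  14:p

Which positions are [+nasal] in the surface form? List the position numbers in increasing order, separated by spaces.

From /m/ at 3 rightward: 4 /w/ → [+nasal]; 5 /u/ → [+nasal]; 6 /g/ blocks.
From /n/ at 9 rightward: 10 /u/ → [+nasal]; 11 /u/ → [+nasal]; 12 /g/ blocks.
Targets with no active source: positions 1 7 stay [-nasal].

3 4 5 9 10 11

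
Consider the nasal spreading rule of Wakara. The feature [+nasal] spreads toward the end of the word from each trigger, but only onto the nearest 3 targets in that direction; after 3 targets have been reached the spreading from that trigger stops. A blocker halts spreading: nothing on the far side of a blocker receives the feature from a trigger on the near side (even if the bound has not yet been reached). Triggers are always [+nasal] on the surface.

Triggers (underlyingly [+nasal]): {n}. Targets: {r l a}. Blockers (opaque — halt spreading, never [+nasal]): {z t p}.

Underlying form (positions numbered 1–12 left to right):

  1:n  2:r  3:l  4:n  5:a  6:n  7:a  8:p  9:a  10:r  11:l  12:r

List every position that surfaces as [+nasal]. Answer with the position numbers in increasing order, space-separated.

From /n/ at 1 rightward: 2 /r/ → [+nasal]; 3 /l/ → [+nasal]; 4 /n/ is itself a trigger — this domain ends here.
From /n/ at 4 rightward: 5 /a/ → [+nasal]; 6 /n/ is itself a trigger — this domain ends here.
From /n/ at 6 rightward: 7 /a/ → [+nasal]; 8 /p/ blocks.
Targets with no active source: positions 9 10 11 12 stay [-nasal].

1 2 3 4 5 6 7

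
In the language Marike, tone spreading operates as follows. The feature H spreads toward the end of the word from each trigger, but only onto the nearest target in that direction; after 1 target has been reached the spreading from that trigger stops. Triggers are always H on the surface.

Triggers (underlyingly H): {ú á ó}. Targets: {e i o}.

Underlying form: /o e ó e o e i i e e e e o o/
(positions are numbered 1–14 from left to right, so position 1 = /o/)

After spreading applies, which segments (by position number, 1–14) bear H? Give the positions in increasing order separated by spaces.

From /ó/ at 3 rightward: 4 /e/ → H; bound reached.
Targets with no active source: positions 1 2 5 6 7 8 9 10 11 12 13 14 stay [-high tone].

3 4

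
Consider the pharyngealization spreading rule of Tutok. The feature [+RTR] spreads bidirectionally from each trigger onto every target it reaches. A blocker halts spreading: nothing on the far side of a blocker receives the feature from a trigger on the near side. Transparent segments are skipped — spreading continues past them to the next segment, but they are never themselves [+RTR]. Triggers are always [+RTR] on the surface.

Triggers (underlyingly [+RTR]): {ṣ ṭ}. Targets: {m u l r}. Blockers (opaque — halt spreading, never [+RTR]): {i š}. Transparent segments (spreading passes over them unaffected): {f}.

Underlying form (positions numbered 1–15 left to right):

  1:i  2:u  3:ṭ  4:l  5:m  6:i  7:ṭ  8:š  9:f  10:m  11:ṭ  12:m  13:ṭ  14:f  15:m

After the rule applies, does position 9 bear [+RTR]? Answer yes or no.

From /ṭ/ at 3 rightward: 4 /l/ → [+RTR]; 5 /m/ → [+RTR]; 6 /i/ blocks.
From /ṭ/ at 3 leftward: 2 /u/ → [+RTR]; 1 /i/ blocks.
From /ṭ/ at 7 rightward: 8 /š/ blocks.
From /ṭ/ at 7 leftward: 6 /i/ blocks.
From /ṭ/ at 11 rightward: 12 /m/ → [+RTR]; 13 /ṭ/ is itself a trigger — this domain ends here.
From /ṭ/ at 11 leftward: 10 /m/ → [+RTR]; 9 /f/ transparent; 8 /š/ blocks.
From /ṭ/ at 13 rightward: 14 /f/ transparent; 15 /m/ → [+RTR]; word edge.
From /ṭ/ at 13 leftward: 12 /m/ → [+RTR]; 11 /ṭ/ is itself a trigger — this domain ends here.
[+RTR] positions on the surface: 2 3 4 5 7 10 11 12 13 15.

no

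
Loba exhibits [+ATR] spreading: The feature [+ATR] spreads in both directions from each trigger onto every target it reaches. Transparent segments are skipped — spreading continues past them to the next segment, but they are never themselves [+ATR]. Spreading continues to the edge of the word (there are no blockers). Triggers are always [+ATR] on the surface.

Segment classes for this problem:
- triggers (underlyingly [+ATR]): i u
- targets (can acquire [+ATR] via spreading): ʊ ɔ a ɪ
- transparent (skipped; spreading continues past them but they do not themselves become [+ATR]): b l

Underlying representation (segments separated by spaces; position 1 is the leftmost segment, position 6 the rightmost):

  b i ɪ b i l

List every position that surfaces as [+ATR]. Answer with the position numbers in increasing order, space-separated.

2 3 5

From /i/ at 2 rightward: 3 /ɪ/ → [+ATR]; 4 /b/ transparent; 5 /i/ is itself a trigger — this domain ends here.
From /i/ at 2 leftward: 1 /b/ transparent; word edge.
From /i/ at 5 rightward: 6 /l/ transparent; word edge.
From /i/ at 5 leftward: 4 /b/ transparent; 3 /ɪ/ → [+ATR]; 2 /i/ is itself a trigger — this domain ends here.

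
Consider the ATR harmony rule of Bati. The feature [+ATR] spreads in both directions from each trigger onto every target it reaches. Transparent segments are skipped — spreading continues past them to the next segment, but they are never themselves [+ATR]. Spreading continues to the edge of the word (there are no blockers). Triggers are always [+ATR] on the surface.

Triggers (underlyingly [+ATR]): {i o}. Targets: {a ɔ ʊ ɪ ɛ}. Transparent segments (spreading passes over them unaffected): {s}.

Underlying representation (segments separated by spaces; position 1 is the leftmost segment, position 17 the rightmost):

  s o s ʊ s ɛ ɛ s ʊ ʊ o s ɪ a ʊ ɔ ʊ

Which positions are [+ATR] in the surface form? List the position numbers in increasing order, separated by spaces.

2 4 6 7 9 10 11 13 14 15 16 17

From /o/ at 2 rightward: 3 /s/ transparent; 4 /ʊ/ → [+ATR]; 5 /s/ transparent; 6 /ɛ/ → [+ATR]; 7 /ɛ/ → [+ATR]; 8 /s/ transparent; 9 /ʊ/ → [+ATR]; 10 /ʊ/ → [+ATR]; 11 /o/ is itself a trigger — this domain ends here.
From /o/ at 2 leftward: 1 /s/ transparent; word edge.
From /o/ at 11 rightward: 12 /s/ transparent; 13 /ɪ/ → [+ATR]; 14 /a/ → [+ATR]; 15 /ʊ/ → [+ATR]; 16 /ɔ/ → [+ATR]; 17 /ʊ/ → [+ATR]; word edge.
From /o/ at 11 leftward: 10 /ʊ/ → [+ATR]; 9 /ʊ/ → [+ATR]; 8 /s/ transparent; 7 /ɛ/ → [+ATR]; 6 /ɛ/ → [+ATR]; 5 /s/ transparent; 4 /ʊ/ → [+ATR]; 3 /s/ transparent; 2 /o/ is itself a trigger — this domain ends here.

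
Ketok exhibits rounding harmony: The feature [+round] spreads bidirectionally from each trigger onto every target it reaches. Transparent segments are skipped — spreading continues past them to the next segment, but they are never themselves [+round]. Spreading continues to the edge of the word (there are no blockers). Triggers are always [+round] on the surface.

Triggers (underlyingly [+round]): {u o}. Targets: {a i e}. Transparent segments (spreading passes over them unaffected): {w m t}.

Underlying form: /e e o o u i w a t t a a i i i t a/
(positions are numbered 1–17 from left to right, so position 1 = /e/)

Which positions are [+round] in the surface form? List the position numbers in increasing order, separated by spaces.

From /o/ at 3 rightward: 4 /o/ is itself a trigger — this domain ends here.
From /o/ at 3 leftward: 2 /e/ → [+round]; 1 /e/ → [+round]; word edge.
From /o/ at 4 rightward: 5 /u/ is itself a trigger — this domain ends here.
From /o/ at 4 leftward: 3 /o/ is itself a trigger — this domain ends here.
From /u/ at 5 rightward: 6 /i/ → [+round]; 7 /w/ transparent; 8 /a/ → [+round]; 9 /t/ transparent; 10 /t/ transparent; 11 /a/ → [+round]; 12 /a/ → [+round]; 13 /i/ → [+round]; 14 /i/ → [+round]; 15 /i/ → [+round]; 16 /t/ transparent; 17 /a/ → [+round]; word edge.
From /u/ at 5 leftward: 4 /o/ is itself a trigger — this domain ends here.

1 2 3 4 5 6 8 11 12 13 14 15 17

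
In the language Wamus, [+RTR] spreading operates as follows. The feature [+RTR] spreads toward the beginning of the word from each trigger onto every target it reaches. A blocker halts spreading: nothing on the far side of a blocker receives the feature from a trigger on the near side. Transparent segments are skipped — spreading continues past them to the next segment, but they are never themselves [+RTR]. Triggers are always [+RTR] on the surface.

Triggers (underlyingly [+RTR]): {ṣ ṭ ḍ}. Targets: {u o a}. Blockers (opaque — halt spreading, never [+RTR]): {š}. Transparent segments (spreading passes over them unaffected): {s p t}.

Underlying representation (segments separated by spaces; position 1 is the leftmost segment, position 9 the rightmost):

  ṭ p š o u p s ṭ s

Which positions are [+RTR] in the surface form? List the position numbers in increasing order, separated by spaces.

From /ṭ/ at 1 leftward: word edge.
From /ṭ/ at 8 leftward: 7 /s/ transparent; 6 /p/ transparent; 5 /u/ → [+RTR]; 4 /o/ → [+RTR]; 3 /š/ blocks.

1 4 5 8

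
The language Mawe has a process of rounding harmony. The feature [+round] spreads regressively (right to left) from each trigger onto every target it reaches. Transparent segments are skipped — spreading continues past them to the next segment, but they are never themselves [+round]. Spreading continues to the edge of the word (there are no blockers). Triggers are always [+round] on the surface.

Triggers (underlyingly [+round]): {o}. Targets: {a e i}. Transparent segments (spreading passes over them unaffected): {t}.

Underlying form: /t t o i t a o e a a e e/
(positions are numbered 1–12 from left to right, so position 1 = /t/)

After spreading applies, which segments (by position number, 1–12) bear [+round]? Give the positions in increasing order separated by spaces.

3 4 6 7

From /o/ at 3 leftward: 2 /t/ transparent; 1 /t/ transparent; word edge.
From /o/ at 7 leftward: 6 /a/ → [+round]; 5 /t/ transparent; 4 /i/ → [+round]; 3 /o/ is itself a trigger — this domain ends here.
Targets with no active source: positions 8 9 10 11 12 stay [-round].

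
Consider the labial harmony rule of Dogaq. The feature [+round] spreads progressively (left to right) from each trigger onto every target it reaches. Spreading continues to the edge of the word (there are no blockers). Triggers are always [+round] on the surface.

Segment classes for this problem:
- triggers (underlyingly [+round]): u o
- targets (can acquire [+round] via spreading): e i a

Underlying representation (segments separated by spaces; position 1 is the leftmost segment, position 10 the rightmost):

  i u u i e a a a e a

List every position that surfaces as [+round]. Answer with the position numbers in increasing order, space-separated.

From /u/ at 2 rightward: 3 /u/ is itself a trigger — this domain ends here.
From /u/ at 3 rightward: 4 /i/ → [+round]; 5 /e/ → [+round]; 6 /a/ → [+round]; 7 /a/ → [+round]; 8 /a/ → [+round]; 9 /e/ → [+round]; 10 /a/ → [+round]; word edge.
Target with no active source: position 1 stays [-round].

2 3 4 5 6 7 8 9 10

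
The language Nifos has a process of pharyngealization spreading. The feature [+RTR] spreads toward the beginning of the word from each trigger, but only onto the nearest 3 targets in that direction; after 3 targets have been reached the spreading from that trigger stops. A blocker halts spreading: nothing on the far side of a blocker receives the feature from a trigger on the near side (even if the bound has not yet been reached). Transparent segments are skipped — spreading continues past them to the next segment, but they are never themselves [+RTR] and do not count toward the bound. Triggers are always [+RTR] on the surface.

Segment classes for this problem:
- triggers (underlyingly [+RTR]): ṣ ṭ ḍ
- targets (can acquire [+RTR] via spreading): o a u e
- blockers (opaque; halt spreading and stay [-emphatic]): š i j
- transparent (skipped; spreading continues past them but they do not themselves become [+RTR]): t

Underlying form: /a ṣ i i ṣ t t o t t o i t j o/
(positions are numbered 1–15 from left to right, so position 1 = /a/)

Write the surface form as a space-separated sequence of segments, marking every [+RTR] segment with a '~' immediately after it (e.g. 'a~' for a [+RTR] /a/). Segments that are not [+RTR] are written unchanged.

From /ṣ/ at 2 leftward: 1 /a/ → [+RTR]; word edge.
From /ṣ/ at 5 leftward: 4 /i/ blocks.
Targets with no active source: positions 8 11 15 stay [-emphatic].
[+RTR] positions on the surface: 1 2 5.

a~ ṣ~ i i ṣ~ t t o t t o i t j o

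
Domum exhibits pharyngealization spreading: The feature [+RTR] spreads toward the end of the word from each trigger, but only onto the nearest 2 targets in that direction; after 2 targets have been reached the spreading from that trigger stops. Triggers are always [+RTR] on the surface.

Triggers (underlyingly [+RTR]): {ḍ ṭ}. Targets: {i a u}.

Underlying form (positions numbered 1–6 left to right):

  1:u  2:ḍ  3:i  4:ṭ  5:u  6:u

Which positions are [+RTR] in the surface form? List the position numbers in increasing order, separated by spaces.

From /ḍ/ at 2 rightward: 3 /i/ → [+RTR]; 4 /ṭ/ is itself a trigger — this domain ends here.
From /ṭ/ at 4 rightward: 5 /u/ → [+RTR]; 6 /u/ → [+RTR]; bound reached.
Target with no active source: position 1 stays [-emphatic].

2 3 4 5 6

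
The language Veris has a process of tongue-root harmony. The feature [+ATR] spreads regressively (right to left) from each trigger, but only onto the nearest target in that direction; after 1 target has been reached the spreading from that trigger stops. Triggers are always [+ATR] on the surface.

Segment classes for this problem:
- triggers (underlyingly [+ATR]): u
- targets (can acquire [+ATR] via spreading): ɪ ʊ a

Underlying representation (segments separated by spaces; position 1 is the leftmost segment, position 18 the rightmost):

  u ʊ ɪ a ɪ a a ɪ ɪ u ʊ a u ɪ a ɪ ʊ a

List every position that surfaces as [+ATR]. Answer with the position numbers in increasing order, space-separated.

From /u/ at 1 leftward: word edge.
From /u/ at 10 leftward: 9 /ɪ/ → [+ATR]; bound reached.
From /u/ at 13 leftward: 12 /a/ → [+ATR]; bound reached.
Targets with no active source: positions 2 3 4 5 6 7 8 11 14 15 16 17 18 stay [-ATR].

1 9 10 12 13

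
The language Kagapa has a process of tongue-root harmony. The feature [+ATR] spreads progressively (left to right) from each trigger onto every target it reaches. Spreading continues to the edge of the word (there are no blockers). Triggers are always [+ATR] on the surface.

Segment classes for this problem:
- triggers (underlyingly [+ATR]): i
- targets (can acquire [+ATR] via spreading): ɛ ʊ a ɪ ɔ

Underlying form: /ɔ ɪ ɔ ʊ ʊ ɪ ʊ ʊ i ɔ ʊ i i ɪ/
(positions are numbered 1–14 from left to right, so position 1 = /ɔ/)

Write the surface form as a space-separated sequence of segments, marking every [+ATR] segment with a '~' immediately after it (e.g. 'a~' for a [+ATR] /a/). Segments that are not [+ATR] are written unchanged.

ɔ ɪ ɔ ʊ ʊ ɪ ʊ ʊ i~ ɔ~ ʊ~ i~ i~ ɪ~

From /i/ at 9 rightward: 10 /ɔ/ → [+ATR]; 11 /ʊ/ → [+ATR]; 12 /i/ is itself a trigger — this domain ends here.
From /i/ at 12 rightward: 13 /i/ is itself a trigger — this domain ends here.
From /i/ at 13 rightward: 14 /ɪ/ → [+ATR]; word edge.
Targets with no active source: positions 1 2 3 4 5 6 7 8 stay [-ATR].
[+ATR] positions on the surface: 9 10 11 12 13 14.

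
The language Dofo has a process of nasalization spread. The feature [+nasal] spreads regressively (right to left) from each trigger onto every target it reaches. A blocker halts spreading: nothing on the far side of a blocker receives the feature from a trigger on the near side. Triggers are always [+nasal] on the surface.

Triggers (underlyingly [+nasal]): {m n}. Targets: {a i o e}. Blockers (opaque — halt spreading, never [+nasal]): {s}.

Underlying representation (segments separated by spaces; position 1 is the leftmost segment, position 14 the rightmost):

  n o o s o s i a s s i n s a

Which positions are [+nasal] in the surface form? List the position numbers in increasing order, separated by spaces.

From /n/ at 1 leftward: word edge.
From /n/ at 12 leftward: 11 /i/ → [+nasal]; 10 /s/ blocks.
Targets with no active source: positions 2 3 5 7 8 14 stay [-nasal].

1 11 12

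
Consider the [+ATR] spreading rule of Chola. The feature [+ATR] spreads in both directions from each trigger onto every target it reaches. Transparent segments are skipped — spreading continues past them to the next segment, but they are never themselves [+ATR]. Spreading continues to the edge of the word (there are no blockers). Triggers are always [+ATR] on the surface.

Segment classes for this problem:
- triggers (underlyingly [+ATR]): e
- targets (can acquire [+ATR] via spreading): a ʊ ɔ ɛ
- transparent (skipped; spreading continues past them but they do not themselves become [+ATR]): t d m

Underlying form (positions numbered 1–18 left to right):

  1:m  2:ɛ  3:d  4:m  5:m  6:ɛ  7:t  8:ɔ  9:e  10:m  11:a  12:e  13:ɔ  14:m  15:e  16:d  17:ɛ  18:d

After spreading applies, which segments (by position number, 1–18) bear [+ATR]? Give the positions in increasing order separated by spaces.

2 6 8 9 11 12 13 15 17

From /e/ at 9 rightward: 10 /m/ transparent; 11 /a/ → [+ATR]; 12 /e/ is itself a trigger — this domain ends here.
From /e/ at 9 leftward: 8 /ɔ/ → [+ATR]; 7 /t/ transparent; 6 /ɛ/ → [+ATR]; 5 /m/ transparent; 4 /m/ transparent; 3 /d/ transparent; 2 /ɛ/ → [+ATR]; 1 /m/ transparent; word edge.
From /e/ at 12 rightward: 13 /ɔ/ → [+ATR]; 14 /m/ transparent; 15 /e/ is itself a trigger — this domain ends here.
From /e/ at 12 leftward: 11 /a/ → [+ATR]; 10 /m/ transparent; 9 /e/ is itself a trigger — this domain ends here.
From /e/ at 15 rightward: 16 /d/ transparent; 17 /ɛ/ → [+ATR]; 18 /d/ transparent; word edge.
From /e/ at 15 leftward: 14 /m/ transparent; 13 /ɔ/ → [+ATR]; 12 /e/ is itself a trigger — this domain ends here.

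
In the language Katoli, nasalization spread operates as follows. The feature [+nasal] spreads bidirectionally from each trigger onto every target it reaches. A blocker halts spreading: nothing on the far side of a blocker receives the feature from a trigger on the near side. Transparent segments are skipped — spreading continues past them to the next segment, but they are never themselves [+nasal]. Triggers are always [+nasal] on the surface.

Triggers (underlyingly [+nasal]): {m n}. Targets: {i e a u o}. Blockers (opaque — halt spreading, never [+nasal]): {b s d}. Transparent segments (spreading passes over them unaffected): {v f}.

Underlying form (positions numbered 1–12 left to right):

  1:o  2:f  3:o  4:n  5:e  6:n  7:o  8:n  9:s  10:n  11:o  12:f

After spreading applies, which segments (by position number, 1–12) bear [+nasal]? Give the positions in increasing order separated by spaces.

1 3 4 5 6 7 8 10 11

From /n/ at 4 rightward: 5 /e/ → [+nasal]; 6 /n/ is itself a trigger — this domain ends here.
From /n/ at 4 leftward: 3 /o/ → [+nasal]; 2 /f/ transparent; 1 /o/ → [+nasal]; word edge.
From /n/ at 6 rightward: 7 /o/ → [+nasal]; 8 /n/ is itself a trigger — this domain ends here.
From /n/ at 6 leftward: 5 /e/ → [+nasal]; 4 /n/ is itself a trigger — this domain ends here.
From /n/ at 8 rightward: 9 /s/ blocks.
From /n/ at 8 leftward: 7 /o/ → [+nasal]; 6 /n/ is itself a trigger — this domain ends here.
From /n/ at 10 rightward: 11 /o/ → [+nasal]; 12 /f/ transparent; word edge.
From /n/ at 10 leftward: 9 /s/ blocks.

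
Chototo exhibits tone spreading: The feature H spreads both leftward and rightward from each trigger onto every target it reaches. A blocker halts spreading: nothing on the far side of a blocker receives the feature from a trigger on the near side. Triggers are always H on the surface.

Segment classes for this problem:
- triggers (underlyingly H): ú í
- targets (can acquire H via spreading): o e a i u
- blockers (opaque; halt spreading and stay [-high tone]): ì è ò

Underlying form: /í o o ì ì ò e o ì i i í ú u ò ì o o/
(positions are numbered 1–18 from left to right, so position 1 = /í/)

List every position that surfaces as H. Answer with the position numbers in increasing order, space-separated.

1 2 3 10 11 12 13 14

From /í/ at 1 rightward: 2 /o/ → H; 3 /o/ → H; 4 /ì/ blocks.
From /í/ at 1 leftward: word edge.
From /í/ at 12 rightward: 13 /ú/ is itself a trigger — this domain ends here.
From /í/ at 12 leftward: 11 /i/ → H; 10 /i/ → H; 9 /ì/ blocks.
From /ú/ at 13 rightward: 14 /u/ → H; 15 /ò/ blocks.
From /ú/ at 13 leftward: 12 /í/ is itself a trigger — this domain ends here.
Targets with no active source: positions 7 8 17 18 stay [-high tone].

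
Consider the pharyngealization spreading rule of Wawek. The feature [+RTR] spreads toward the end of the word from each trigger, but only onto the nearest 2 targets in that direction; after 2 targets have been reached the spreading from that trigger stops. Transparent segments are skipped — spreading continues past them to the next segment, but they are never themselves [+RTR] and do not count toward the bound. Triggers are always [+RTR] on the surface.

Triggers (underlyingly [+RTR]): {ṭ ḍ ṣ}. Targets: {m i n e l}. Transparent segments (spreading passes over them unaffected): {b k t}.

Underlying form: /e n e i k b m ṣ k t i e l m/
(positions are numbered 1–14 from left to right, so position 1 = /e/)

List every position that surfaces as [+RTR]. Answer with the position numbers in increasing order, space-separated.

8 11 12

From /ṣ/ at 8 rightward: 9 /k/ transparent; 10 /t/ transparent; 11 /i/ → [+RTR]; 12 /e/ → [+RTR]; bound reached.
Targets with no active source: positions 1 2 3 4 7 13 14 stay [-emphatic].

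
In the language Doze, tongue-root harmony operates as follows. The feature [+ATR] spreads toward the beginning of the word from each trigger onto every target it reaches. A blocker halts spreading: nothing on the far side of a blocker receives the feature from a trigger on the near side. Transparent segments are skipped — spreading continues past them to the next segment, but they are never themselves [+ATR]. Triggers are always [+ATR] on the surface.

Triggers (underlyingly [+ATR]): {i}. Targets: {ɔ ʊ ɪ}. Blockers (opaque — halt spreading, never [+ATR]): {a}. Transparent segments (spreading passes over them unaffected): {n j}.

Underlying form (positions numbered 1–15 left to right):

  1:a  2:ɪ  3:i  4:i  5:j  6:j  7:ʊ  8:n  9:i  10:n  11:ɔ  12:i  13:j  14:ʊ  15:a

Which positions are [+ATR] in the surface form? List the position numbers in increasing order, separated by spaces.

2 3 4 7 9 11 12

From /i/ at 3 leftward: 2 /ɪ/ → [+ATR]; 1 /a/ blocks.
From /i/ at 4 leftward: 3 /i/ is itself a trigger — this domain ends here.
From /i/ at 9 leftward: 8 /n/ transparent; 7 /ʊ/ → [+ATR]; 6 /j/ transparent; 5 /j/ transparent; 4 /i/ is itself a trigger — this domain ends here.
From /i/ at 12 leftward: 11 /ɔ/ → [+ATR]; 10 /n/ transparent; 9 /i/ is itself a trigger — this domain ends here.
Target with no active source: position 14 stays [-ATR].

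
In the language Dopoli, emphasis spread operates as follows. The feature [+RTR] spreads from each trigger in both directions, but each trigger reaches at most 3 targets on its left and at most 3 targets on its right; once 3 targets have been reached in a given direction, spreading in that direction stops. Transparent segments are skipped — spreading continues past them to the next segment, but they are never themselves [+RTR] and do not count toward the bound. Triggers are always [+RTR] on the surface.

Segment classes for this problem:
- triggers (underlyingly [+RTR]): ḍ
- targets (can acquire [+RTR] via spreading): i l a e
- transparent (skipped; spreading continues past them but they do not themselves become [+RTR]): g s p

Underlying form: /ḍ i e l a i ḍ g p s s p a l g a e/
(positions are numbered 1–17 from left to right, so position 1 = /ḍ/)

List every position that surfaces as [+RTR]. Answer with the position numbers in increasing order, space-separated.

From /ḍ/ at 1 rightward: 2 /i/ → [+RTR]; 3 /e/ → [+RTR]; 4 /l/ → [+RTR]; bound reached.
From /ḍ/ at 1 leftward: word edge.
From /ḍ/ at 7 rightward: 8 /g/ transparent; 9 /p/ transparent; 10 /s/ transparent; 11 /s/ transparent; 12 /p/ transparent; 13 /a/ → [+RTR]; 14 /l/ → [+RTR]; 15 /g/ transparent; 16 /a/ → [+RTR]; bound reached.
From /ḍ/ at 7 leftward: 6 /i/ → [+RTR]; 5 /a/ → [+RTR]; 4 /l/ → [+RTR]; bound reached.
Target with no active source: position 17 stays [-emphatic].

1 2 3 4 5 6 7 13 14 16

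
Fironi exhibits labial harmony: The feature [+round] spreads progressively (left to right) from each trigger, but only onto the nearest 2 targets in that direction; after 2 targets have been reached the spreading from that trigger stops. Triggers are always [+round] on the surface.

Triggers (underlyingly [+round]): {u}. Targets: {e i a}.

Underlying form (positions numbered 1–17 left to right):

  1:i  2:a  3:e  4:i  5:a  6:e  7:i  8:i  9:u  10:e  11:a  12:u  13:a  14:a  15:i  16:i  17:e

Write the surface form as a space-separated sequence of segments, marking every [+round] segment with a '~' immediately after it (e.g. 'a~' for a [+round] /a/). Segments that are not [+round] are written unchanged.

i a e i a e i i u~ e~ a~ u~ a~ a~ i i e

From /u/ at 9 rightward: 10 /e/ → [+round]; 11 /a/ → [+round]; bound reached.
From /u/ at 12 rightward: 13 /a/ → [+round]; 14 /a/ → [+round]; bound reached.
Targets with no active source: positions 1 2 3 4 5 6 7 8 15 16 17 stay [-round].
[+round] positions on the surface: 9 10 11 12 13 14.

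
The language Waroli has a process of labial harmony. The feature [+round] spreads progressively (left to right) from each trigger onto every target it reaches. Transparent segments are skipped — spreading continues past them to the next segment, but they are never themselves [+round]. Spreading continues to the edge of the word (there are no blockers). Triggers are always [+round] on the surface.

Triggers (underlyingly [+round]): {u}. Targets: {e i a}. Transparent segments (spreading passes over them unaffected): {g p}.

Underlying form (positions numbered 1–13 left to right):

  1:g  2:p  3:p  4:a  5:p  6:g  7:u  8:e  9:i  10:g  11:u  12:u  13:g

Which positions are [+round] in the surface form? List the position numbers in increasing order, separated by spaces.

From /u/ at 7 rightward: 8 /e/ → [+round]; 9 /i/ → [+round]; 10 /g/ transparent; 11 /u/ is itself a trigger — this domain ends here.
From /u/ at 11 rightward: 12 /u/ is itself a trigger — this domain ends here.
From /u/ at 12 rightward: 13 /g/ transparent; word edge.
Target with no active source: position 4 stays [-round].

7 8 9 11 12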